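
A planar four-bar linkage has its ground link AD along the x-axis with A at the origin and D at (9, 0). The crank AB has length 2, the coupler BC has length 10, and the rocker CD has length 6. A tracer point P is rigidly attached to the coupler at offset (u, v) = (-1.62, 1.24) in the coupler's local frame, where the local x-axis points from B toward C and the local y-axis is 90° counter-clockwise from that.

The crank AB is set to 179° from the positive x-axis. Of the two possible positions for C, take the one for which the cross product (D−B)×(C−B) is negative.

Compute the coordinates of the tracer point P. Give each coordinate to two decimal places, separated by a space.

A=(0,0), D=(9.00,0)
B = A + 2.00·(cos179°, sin179°) = (-1.9997, 0.0349)
|BD| = 10.9998
circle(B,10.00) ∩ circle(D,6.00): a=8.4090, h=5.4119
  candidates: C₊=(6.4265,5.4200) cross=59.529; C₋=(6.3921,-5.4036) cross=-59.529
  mode - wants cross < 0 → take C=(6.3921,-5.4036) (cross=-59.529)
ex = (C−B)/|BC| = (0.8392,-0.5439); ey = (0.5439,0.8392)
P = B + -1.62·ex + 1.24·ey = (-2.6848,1.9565)

-2.68 1.96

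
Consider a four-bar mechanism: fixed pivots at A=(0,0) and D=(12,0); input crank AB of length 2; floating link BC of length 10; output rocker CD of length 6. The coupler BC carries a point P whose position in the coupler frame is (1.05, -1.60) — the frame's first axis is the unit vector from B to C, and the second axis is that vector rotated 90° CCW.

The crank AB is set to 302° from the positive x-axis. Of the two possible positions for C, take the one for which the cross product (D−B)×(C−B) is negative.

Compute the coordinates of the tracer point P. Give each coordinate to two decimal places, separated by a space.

1.38 -3.58

A=(0,0), D=(12.00,0)
B = A + 2.00·(cos302°, sin302°) = (1.0598, -1.6961)
|BD| = 11.0709
circle(B,10.00) ∩ circle(D,6.00): a=8.4259, h=5.3856
  candidates: C₊=(8.5612,4.9168) cross=59.623; C₋=(10.2114,-5.7272) cross=-59.623
  mode - wants cross < 0 → take C=(10.2114,-5.7272) (cross=-59.623)
ex = (C−B)/|BC| = (0.9152,-0.4031); ey = (0.4031,0.9152)
P = B + 1.05·ex + -1.60·ey = (1.3758,-3.5836)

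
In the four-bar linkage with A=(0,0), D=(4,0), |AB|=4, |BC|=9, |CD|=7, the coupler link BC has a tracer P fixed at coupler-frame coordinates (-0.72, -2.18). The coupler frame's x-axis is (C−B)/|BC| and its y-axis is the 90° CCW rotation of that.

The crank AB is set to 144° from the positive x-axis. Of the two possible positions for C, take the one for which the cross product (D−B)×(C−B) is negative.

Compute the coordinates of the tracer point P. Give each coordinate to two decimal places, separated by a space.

-5.52 2.16

A=(0,0), D=(4.00,0)
B = A + 4.00·(cos144°, sin144°) = (-3.2361, 2.3511)
|BD| = 7.6085
circle(B,9.00) ∩ circle(D,7.00): a=5.9072, h=6.7901
  candidates: C₊=(4.4802,6.9835) cross=51.662; C₋=(0.2837,-5.9320) cross=-51.662
  mode - wants cross < 0 → take C=(0.2837,-5.9320) (cross=-51.662)
ex = (C−B)/|BC| = (0.3911,-0.9204); ey = (0.9204,0.3911)
P = B + -0.72·ex + -2.18·ey = (-5.5240,2.1612)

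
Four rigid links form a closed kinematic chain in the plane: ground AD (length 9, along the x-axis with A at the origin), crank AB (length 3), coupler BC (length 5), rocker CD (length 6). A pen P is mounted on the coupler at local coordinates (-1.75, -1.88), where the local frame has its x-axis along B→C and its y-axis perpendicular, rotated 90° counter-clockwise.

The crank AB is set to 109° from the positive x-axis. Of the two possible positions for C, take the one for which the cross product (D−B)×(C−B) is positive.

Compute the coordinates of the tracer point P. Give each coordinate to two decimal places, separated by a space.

-2.54 0.80

A=(0,0), D=(9.00,0)
B = A + 3.00·(cos109°, sin109°) = (-0.9767, 2.8366)
|BD| = 10.3721
circle(B,5.00) ∩ circle(D,6.00): a=4.6558, h=1.8231
  candidates: C₊=(4.0002,3.3169) cross=18.909; C₋=(3.0030,-0.1903) cross=-18.909
  mode + wants cross > 0 → take C=(4.0002,3.3169) (cross=18.909)
ex = (C−B)/|BC| = (0.9954,0.0961); ey = (-0.0961,0.9954)
P = B + -1.75·ex + -1.88·ey = (-2.5380,0.7971)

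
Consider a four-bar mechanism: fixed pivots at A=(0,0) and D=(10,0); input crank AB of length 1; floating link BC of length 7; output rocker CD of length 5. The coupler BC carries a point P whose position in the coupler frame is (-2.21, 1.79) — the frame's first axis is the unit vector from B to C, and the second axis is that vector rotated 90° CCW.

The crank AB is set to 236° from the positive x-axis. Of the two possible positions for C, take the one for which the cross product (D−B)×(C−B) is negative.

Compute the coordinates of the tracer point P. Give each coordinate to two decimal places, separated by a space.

-2.07 1.58

A=(0,0), D=(10.00,0)
B = A + 1.00·(cos236°, sin236°) = (-0.5592, -0.8290)
|BD| = 10.5917
circle(B,7.00) ∩ circle(D,5.00): a=6.4288, h=2.7696
  candidates: C₊=(5.6331,2.4352) cross=29.334; C₋=(6.0667,-3.0869) cross=-29.334
  mode - wants cross < 0 → take C=(6.0667,-3.0869) (cross=-29.334)
ex = (C−B)/|BC| = (0.9466,-0.3226); ey = (0.3226,0.9466)
P = B + -2.21·ex + 1.79·ey = (-2.0737,1.5781)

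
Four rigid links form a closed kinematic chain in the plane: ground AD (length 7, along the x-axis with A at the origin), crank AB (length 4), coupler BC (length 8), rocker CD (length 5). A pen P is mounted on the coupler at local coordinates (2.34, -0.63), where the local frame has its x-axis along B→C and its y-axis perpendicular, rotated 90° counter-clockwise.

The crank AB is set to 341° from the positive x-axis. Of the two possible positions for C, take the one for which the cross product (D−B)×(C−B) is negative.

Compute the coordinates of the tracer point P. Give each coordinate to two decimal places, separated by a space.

A=(0,0), D=(7.00,0)
B = A + 4.00·(cos341°, sin341°) = (3.7821, -1.3023)
|BD| = 3.4714
circle(B,8.00) ∩ circle(D,5.00): a=7.3530, h=3.1518
  candidates: C₊=(9.4157,4.3777) cross=10.941; C₋=(11.7804,-1.4655) cross=-10.941
  mode - wants cross < 0 → take C=(11.7804,-1.4655) (cross=-10.941)
ex = (C−B)/|BC| = (0.9998,-0.0204); ey = (0.0204,0.9998)
P = B + 2.34·ex + -0.63·ey = (6.1087,-1.9799)

6.11 -1.98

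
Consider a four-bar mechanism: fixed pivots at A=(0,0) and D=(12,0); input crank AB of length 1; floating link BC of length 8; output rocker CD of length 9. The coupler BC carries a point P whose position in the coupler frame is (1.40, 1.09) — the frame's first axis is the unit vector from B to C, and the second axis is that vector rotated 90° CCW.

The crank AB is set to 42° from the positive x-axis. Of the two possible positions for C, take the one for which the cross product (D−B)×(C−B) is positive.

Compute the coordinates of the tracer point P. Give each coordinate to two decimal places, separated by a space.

0.84 2.44

A=(0,0), D=(12.00,0)
B = A + 1.00·(cos42°, sin42°) = (0.7431, 0.6691)
|BD| = 11.2767
circle(B,8.00) ∩ circle(D,9.00): a=4.8846, h=6.3357
  candidates: C₊=(5.9951,6.7038) cross=71.446; C₋=(5.2432,-5.9452) cross=-71.446
  mode + wants cross > 0 → take C=(5.9951,6.7038) (cross=71.446)
ex = (C−B)/|BC| = (0.6565,0.7543); ey = (-0.7543,0.6565)
P = B + 1.40·ex + 1.09·ey = (0.8400,2.4408)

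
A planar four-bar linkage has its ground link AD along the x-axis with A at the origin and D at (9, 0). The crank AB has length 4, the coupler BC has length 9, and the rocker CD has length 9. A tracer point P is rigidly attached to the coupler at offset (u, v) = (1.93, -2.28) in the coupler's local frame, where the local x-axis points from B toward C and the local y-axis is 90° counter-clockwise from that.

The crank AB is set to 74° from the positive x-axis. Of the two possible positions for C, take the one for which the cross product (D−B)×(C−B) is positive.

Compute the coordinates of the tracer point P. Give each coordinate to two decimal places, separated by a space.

3.99 3.08

A=(0,0), D=(9.00,0)
B = A + 4.00·(cos74°, sin74°) = (1.1025, 3.8450)
|BD| = 8.7837
circle(B,9.00) ∩ circle(D,9.00): a=4.3919, h=7.8557
  candidates: C₊=(8.4901,8.9855) cross=69.002; C₋=(1.6125,-5.1405) cross=-69.002
  mode + wants cross > 0 → take C=(8.4901,8.9855) (cross=69.002)
ex = (C−B)/|BC| = (0.8208,0.5712); ey = (-0.5712,0.8208)
P = B + 1.93·ex + -2.28·ey = (3.9890,3.0759)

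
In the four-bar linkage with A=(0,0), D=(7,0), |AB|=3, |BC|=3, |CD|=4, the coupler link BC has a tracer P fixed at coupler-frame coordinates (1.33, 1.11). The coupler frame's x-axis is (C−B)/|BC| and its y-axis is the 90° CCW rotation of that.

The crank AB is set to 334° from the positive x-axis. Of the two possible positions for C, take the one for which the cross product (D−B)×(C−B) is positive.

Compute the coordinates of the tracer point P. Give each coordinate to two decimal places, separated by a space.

A=(0,0), D=(7.00,0)
B = A + 3.00·(cos334°, sin334°) = (2.6964, -1.3151)
|BD| = 4.5001
circle(B,3.00) ∩ circle(D,4.00): a=1.4723, h=2.6139
  candidates: C₊=(3.3405,1.6149) cross=11.763; C₋=(4.8683,-3.3846) cross=-11.763
  mode + wants cross > 0 → take C=(3.3405,1.6149) (cross=11.763)
ex = (C−B)/|BC| = (0.2147,0.9767); ey = (-0.9767,0.2147)
P = B + 1.33·ex + 1.11·ey = (1.8978,0.2222)

1.90 0.22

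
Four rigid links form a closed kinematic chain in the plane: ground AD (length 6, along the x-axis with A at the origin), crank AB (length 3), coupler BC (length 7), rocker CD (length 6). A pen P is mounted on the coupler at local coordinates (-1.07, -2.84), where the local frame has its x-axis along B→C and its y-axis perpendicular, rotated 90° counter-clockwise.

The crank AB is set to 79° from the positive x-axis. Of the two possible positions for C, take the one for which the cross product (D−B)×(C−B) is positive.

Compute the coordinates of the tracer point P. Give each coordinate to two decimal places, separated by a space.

0.82 -0.08

A=(0,0), D=(6.00,0)
B = A + 3.00·(cos79°, sin79°) = (0.5724, 2.9449)
|BD| = 6.1750
circle(B,7.00) ∩ circle(D,6.00): a=4.1401, h=5.6444
  candidates: C₊=(6.9033,5.9316) cross=34.854; C₋=(1.5196,-3.9907) cross=-34.854
  mode + wants cross > 0 → take C=(6.9033,5.9316) (cross=34.854)
ex = (C−B)/|BC| = (0.9044,0.4267); ey = (-0.4267,0.9044)
P = B + -1.07·ex + -2.84·ey = (0.8165,-0.0802)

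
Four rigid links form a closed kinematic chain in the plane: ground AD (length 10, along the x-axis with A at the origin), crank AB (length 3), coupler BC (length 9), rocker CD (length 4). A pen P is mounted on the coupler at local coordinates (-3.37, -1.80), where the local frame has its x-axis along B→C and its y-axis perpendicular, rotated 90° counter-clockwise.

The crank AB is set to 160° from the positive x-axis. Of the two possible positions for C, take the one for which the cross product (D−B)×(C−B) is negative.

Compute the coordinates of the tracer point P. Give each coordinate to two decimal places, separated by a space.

-6.45 -0.15

A=(0,0), D=(10.00,0)
B = A + 3.00·(cos160°, sin160°) = (-2.8191, 1.0261)
|BD| = 12.8601
circle(B,9.00) ∩ circle(D,4.00): a=8.9572, h=0.8763
  candidates: C₊=(6.1795,1.1849) cross=11.269; C₋=(6.0397,-0.5621) cross=-11.269
  mode - wants cross < 0 → take C=(6.0397,-0.5621) (cross=-11.269)
ex = (C−B)/|BC| = (0.9843,-0.1765); ey = (0.1765,0.9843)
P = B + -3.37·ex + -1.80·ey = (-6.4538,-0.1510)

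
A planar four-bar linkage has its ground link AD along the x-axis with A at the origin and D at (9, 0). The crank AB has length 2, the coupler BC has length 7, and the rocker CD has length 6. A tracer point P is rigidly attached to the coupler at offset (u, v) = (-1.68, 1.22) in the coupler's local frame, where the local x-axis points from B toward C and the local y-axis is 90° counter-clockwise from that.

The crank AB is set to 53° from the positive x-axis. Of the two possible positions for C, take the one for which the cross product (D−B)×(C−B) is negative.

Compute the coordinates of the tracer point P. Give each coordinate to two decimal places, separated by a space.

A=(0,0), D=(9.00,0)
B = A + 2.00·(cos53°, sin53°) = (1.2036, 1.5973)
|BD| = 7.9583
circle(B,7.00) ∩ circle(D,6.00): a=4.7959, h=5.0989
  candidates: C₊=(6.9253,5.6299) cross=40.579; C₋=(4.8786,-4.3605) cross=-40.579
  mode - wants cross < 0 → take C=(4.8786,-4.3605) (cross=-40.579)
ex = (C−B)/|BC| = (0.5250,-0.8511); ey = (0.8511,0.5250)
P = B + -1.68·ex + 1.22·ey = (1.3600,3.6676)

1.36 3.67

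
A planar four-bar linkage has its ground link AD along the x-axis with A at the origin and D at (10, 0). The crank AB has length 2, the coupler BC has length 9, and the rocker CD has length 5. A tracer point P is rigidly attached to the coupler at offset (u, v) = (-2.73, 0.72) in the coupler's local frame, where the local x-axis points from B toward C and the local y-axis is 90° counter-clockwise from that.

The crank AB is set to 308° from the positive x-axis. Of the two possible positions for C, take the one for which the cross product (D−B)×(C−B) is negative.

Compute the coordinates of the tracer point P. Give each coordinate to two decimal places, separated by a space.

A=(0,0), D=(10.00,0)
B = A + 2.00·(cos308°, sin308°) = (1.2313, -1.5760)
|BD| = 8.9092
circle(B,9.00) ∩ circle(D,5.00): a=7.5974, h=4.8249
  candidates: C₊=(7.8554,4.5167) cross=42.986; C₋=(9.5624,-4.9808) cross=-42.986
  mode - wants cross < 0 → take C=(9.5624,-4.9808) (cross=-42.986)
ex = (C−B)/|BC| = (0.9257,-0.3783); ey = (0.3783,0.9257)
P = B + -2.73·ex + 0.72·ey = (-1.0234,0.1233)

-1.02 0.12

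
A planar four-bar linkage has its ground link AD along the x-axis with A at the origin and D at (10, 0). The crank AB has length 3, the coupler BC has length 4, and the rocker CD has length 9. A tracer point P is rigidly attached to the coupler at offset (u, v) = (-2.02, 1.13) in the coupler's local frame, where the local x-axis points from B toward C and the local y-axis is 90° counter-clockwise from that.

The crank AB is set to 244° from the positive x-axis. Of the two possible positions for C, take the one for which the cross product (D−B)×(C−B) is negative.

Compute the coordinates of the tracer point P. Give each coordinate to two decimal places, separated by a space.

-2.58 -0.76

A=(0,0), D=(10.00,0)
B = A + 3.00·(cos244°, sin244°) = (-1.3151, -2.6964)
|BD| = 11.6320
circle(B,4.00) ∩ circle(D,9.00): a=3.0219, h=2.6207
  candidates: C₊=(1.0170,0.5534) cross=30.483; C₋=(2.2320,-4.5451) cross=-30.483
  mode - wants cross < 0 → take C=(2.2320,-4.5451) (cross=-30.483)
ex = (C−B)/|BC| = (0.8868,-0.4622); ey = (0.4622,0.8868)
P = B + -2.02·ex + 1.13·ey = (-2.5841,-0.7607)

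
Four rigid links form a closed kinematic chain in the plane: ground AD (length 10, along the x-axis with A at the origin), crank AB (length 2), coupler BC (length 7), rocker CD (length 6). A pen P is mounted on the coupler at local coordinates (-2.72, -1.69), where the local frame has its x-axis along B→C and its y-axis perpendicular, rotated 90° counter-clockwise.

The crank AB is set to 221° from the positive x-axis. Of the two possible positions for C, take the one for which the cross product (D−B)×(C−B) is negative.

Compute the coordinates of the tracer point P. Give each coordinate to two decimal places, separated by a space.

A=(0,0), D=(10.00,0)
B = A + 2.00·(cos221°, sin221°) = (-1.5094, -1.3121)
|BD| = 11.5840
circle(B,7.00) ∩ circle(D,6.00): a=6.3531, h=2.9391
  candidates: C₊=(4.4699,2.3276) cross=34.046; C₋=(5.1357,-3.5126) cross=-34.046
  mode - wants cross < 0 → take C=(5.1357,-3.5126) (cross=-34.046)
ex = (C−B)/|BC| = (0.9493,-0.3144); ey = (0.3144,0.9493)
P = B + -2.72·ex + -1.69·ey = (-4.6228,-2.0614)

-4.62 -2.06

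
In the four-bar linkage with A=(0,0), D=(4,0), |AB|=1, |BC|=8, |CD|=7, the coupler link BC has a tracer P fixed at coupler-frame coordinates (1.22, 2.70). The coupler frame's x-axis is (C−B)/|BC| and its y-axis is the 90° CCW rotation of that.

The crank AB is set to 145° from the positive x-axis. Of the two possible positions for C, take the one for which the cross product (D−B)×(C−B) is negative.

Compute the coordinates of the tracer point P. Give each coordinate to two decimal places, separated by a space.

A=(0,0), D=(4.00,0)
B = A + 1.00·(cos145°, sin145°) = (-0.8192, 0.5736)
|BD| = 4.8532
circle(B,8.00) ∩ circle(D,7.00): a=3.9720, h=6.9443
  candidates: C₊=(3.9457,6.9998) cross=33.702; C₋=(2.3043,-6.7915) cross=-33.702
  mode - wants cross < 0 → take C=(2.3043,-6.7915) (cross=-33.702)
ex = (C−B)/|BC| = (0.3904,-0.9206); ey = (0.9206,0.3904)
P = B + 1.22·ex + 2.70·ey = (2.1429,0.5046)

2.14 0.50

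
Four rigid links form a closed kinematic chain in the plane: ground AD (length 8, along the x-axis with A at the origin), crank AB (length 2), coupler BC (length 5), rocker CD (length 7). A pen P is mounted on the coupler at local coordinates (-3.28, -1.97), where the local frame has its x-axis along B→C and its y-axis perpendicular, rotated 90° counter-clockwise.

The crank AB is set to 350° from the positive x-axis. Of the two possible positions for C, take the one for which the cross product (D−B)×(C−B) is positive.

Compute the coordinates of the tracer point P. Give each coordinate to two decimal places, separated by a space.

A=(0,0), D=(8.00,0)
B = A + 2.00·(cos350°, sin350°) = (1.9696, -0.3473)
|BD| = 6.0404
circle(B,5.00) ∩ circle(D,7.00): a=1.0336, h=4.8920
  candidates: C₊=(2.7202,4.5960) cross=29.550; C₋=(3.2827,-5.1718) cross=-29.550
  mode + wants cross > 0 → take C=(2.7202,4.5960) (cross=29.550)
ex = (C−B)/|BC| = (0.1501,0.9887); ey = (-0.9887,0.1501)
P = B + -3.28·ex + -1.97·ey = (3.4249,-3.8859)

3.42 -3.89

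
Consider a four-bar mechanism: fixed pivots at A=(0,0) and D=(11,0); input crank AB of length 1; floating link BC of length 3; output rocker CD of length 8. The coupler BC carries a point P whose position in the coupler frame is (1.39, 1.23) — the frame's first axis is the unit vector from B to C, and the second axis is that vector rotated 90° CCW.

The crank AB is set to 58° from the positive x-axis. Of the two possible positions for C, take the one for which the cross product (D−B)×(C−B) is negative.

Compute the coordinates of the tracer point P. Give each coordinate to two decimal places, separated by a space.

A=(0,0), D=(11.00,0)
B = A + 1.00·(cos58°, sin58°) = (0.5299, 0.8480)
|BD| = 10.5044
circle(B,3.00) ∩ circle(D,8.00): a=2.6342, h=1.4356
  candidates: C₊=(3.2714,2.0663) cross=15.080; C₋=(3.0396,-0.7955) cross=-15.080
  mode - wants cross < 0 → take C=(3.0396,-0.7955) (cross=-15.080)
ex = (C−B)/|BC| = (0.8366,-0.5478); ey = (0.5478,0.8366)
P = B + 1.39·ex + 1.23·ey = (2.3666,1.1155)

2.37 1.12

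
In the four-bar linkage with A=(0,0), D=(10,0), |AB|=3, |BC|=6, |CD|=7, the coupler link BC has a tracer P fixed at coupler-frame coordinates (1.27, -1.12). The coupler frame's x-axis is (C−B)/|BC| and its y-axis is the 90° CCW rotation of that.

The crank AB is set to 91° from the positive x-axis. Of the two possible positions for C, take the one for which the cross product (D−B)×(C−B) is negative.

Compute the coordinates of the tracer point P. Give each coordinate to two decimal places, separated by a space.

-0.28 1.32

A=(0,0), D=(10.00,0)
B = A + 3.00·(cos91°, sin91°) = (-0.0524, 2.9995)
|BD| = 10.4903
circle(B,6.00) ∩ circle(D,7.00): a=4.6255, h=3.8216
  candidates: C₊=(5.4728,5.3389) cross=40.089; C₋=(3.2874,-1.9851) cross=-40.089
  mode - wants cross < 0 → take C=(3.2874,-1.9851) (cross=-40.089)
ex = (C−B)/|BC| = (0.5566,-0.8308); ey = (0.8308,0.5566)
P = B + 1.27·ex + -1.12·ey = (-0.2759,1.3211)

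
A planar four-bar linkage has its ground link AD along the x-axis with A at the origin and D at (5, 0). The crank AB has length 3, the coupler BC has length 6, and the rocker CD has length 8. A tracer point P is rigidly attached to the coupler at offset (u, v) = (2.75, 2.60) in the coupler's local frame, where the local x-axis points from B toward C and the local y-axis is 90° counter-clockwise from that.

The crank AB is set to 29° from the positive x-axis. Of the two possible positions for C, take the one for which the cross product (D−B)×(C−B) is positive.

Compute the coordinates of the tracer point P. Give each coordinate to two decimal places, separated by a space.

-0.24 3.93

A=(0,0), D=(5.00,0)
B = A + 3.00·(cos29°, sin29°) = (2.6239, 1.4544)
|BD| = 2.7859
circle(B,6.00) ∩ circle(D,8.00): a=-3.6323, h=4.7756
  candidates: C₊=(2.0190,7.4239) cross=13.305; C₋=(-2.9673,-0.7225) cross=-13.305
  mode + wants cross > 0 → take C=(2.0190,7.4239) (cross=13.305)
ex = (C−B)/|BC| = (-0.1008,0.9949); ey = (-0.9949,-0.1008)
P = B + 2.75·ex + 2.60·ey = (-0.2401,3.9283)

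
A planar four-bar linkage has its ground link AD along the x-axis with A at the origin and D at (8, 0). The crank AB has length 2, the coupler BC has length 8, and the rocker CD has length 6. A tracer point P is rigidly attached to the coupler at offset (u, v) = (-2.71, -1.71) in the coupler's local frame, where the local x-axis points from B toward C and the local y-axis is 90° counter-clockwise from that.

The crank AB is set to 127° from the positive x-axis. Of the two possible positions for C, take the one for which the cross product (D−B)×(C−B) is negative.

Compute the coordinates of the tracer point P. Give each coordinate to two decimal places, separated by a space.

-4.27 2.54

A=(0,0), D=(8.00,0)
B = A + 2.00·(cos127°, sin127°) = (-1.2036, 1.5973)
|BD| = 9.3412
circle(B,8.00) ∩ circle(D,6.00): a=6.1693, h=5.0931
  candidates: C₊=(5.7457,5.5604) cross=47.575; C₋=(4.0040,-4.4757) cross=-47.575
  mode - wants cross < 0 → take C=(4.0040,-4.4757) (cross=-47.575)
ex = (C−B)/|BC| = (0.6510,-0.7591); ey = (0.7591,0.6510)
P = B + -2.71·ex + -1.71·ey = (-4.2658,2.5414)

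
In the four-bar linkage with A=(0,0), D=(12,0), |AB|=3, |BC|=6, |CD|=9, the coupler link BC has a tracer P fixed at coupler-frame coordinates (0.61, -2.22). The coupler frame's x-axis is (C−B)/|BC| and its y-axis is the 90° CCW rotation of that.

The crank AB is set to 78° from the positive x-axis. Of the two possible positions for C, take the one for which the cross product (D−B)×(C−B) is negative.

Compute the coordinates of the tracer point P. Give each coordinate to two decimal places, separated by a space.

A=(0,0), D=(12.00,0)
B = A + 3.00·(cos78°, sin78°) = (0.6237, 2.9344)
|BD| = 11.7486
circle(B,6.00) ∩ circle(D,9.00): a=3.9592, h=4.5083
  candidates: C₊=(5.5835,6.3110) cross=52.966; C₋=(3.3314,-2.4199) cross=-52.966
  mode - wants cross < 0 → take C=(3.3314,-2.4199) (cross=-52.966)
ex = (C−B)/|BC| = (0.4513,-0.8924); ey = (0.8924,0.4513)
P = B + 0.61·ex + -2.22·ey = (-1.0821,1.3882)

-1.08 1.39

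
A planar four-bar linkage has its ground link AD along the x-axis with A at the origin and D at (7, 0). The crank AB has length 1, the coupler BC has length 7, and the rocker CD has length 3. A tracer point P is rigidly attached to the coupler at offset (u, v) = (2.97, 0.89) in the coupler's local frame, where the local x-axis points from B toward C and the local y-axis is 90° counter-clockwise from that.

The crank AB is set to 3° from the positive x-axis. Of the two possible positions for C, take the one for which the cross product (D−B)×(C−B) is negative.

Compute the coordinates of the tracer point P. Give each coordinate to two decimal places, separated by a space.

A=(0,0), D=(7.00,0)
B = A + 1.00·(cos3°, sin3°) = (0.9986, 0.0523)
|BD| = 6.0016
circle(B,7.00) ∩ circle(D,3.00): a=6.3332, h=2.9816
  candidates: C₊=(7.3576,2.9786) cross=17.894; C₋=(7.3056,-2.9844) cross=-17.894
  mode - wants cross < 0 → take C=(7.3056,-2.9844) (cross=-17.894)
ex = (C−B)/|BC| = (0.9010,-0.4338); ey = (0.4338,0.9010)
P = B + 2.97·ex + 0.89·ey = (4.0607,-0.4342)

4.06 -0.43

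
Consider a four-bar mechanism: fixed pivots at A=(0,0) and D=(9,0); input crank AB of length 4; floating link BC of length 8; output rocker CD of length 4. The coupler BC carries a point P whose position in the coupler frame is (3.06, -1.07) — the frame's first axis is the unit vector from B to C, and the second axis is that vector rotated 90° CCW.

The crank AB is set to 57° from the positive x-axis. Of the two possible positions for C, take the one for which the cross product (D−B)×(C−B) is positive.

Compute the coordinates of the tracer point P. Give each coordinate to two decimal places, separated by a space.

A=(0,0), D=(9.00,0)
B = A + 4.00·(cos57°, sin57°) = (2.1786, 3.3547)
|BD| = 7.6017
circle(B,8.00) ∩ circle(D,4.00): a=6.9580, h=3.9479
  candidates: C₊=(10.1646,3.8267) cross=30.011; C₋=(6.6802,-3.2586) cross=-30.011
  mode + wants cross > 0 → take C=(10.1646,3.8267) (cross=30.011)
ex = (C−B)/|BC| = (0.9983,0.0590); ey = (-0.0590,0.9983)
P = B + 3.06·ex + -1.07·ey = (5.2964,2.4671)

5.30 2.47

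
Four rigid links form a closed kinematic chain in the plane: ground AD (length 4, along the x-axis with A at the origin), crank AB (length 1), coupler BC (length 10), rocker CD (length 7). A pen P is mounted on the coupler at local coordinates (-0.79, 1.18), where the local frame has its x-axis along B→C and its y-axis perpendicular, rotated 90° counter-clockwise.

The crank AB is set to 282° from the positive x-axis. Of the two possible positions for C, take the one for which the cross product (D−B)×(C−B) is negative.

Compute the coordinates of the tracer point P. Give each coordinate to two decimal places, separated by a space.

A=(0,0), D=(4.00,0)
B = A + 1.00·(cos282°, sin282°) = (0.2079, -0.9781)
|BD| = 3.9162
circle(B,10.00) ∩ circle(D,7.00): a=8.4695, h=5.3167
  candidates: C₊=(7.0810,6.2855) cross=20.821; C₋=(9.7369,-4.0109) cross=-20.821
  mode - wants cross < 0 → take C=(9.7369,-4.0109) (cross=-20.821)
ex = (C−B)/|BC| = (0.9529,-0.3033); ey = (0.3033,0.9529)
P = B + -0.79·ex + 1.18·ey = (-0.1870,0.3859)

-0.19 0.39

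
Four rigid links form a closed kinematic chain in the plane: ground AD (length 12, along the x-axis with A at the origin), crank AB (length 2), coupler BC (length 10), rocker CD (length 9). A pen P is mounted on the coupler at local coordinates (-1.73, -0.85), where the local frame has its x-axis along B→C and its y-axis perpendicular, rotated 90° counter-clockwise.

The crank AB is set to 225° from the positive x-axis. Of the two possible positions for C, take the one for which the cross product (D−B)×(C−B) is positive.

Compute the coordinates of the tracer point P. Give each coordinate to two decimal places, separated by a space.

A=(0,0), D=(12.00,0)
B = A + 2.00·(cos225°, sin225°) = (-1.4142, -1.4142)
|BD| = 13.4886
circle(B,10.00) ∩ circle(D,9.00): a=7.4486, h=6.6722
  candidates: C₊=(5.2938,6.0022) cross=89.999; C₋=(6.6929,-7.2687) cross=-89.999
  mode + wants cross > 0 → take C=(5.2938,6.0022) (cross=89.999)
ex = (C−B)/|BC| = (0.6708,0.7416); ey = (-0.7416,0.6708)
P = B + -1.73·ex + -0.85·ey = (-1.9443,-3.2674)

-1.94 -3.27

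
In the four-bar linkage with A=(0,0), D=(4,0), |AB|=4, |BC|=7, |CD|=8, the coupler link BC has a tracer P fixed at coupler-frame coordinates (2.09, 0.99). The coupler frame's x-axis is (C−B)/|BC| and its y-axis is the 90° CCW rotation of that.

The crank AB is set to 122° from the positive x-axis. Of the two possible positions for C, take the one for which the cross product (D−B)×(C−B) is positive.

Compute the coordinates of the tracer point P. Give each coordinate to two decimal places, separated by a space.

A=(0,0), D=(4.00,0)
B = A + 4.00·(cos122°, sin122°) = (-2.1197, 3.3922)
|BD| = 6.9970
circle(B,7.00) ∩ circle(D,8.00): a=2.4266, h=6.5659
  candidates: C₊=(3.1859,7.9585) cross=45.942; C₋=(-3.1806,-3.5269) cross=-45.942
  mode + wants cross > 0 → take C=(3.1859,7.9585) (cross=45.942)
ex = (C−B)/|BC| = (0.7579,0.6523); ey = (-0.6523,0.7579)
P = B + 2.09·ex + 0.99·ey = (-1.1814,5.5059)

-1.18 5.51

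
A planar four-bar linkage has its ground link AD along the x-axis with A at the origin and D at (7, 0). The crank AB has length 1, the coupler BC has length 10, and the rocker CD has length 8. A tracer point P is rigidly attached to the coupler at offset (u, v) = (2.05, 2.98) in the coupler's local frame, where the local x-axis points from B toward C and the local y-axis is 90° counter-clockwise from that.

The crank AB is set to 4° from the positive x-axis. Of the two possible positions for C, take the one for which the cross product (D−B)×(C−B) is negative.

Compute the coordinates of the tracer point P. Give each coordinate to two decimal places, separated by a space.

4.61 0.18

A=(0,0), D=(7.00,0)
B = A + 1.00·(cos4°, sin4°) = (0.9976, 0.0698)
|BD| = 6.0028
circle(B,10.00) ∩ circle(D,8.00): a=6.0000, h=8.0000
  candidates: C₊=(7.0901,7.9995) cross=48.023; C₋=(6.9042,-7.9994) cross=-48.023
  mode - wants cross < 0 → take C=(6.9042,-7.9994) (cross=-48.023)
ex = (C−B)/|BC| = (0.5907,-0.8069); ey = (0.8069,0.5907)
P = B + 2.05·ex + 2.98·ey = (4.6130,0.1758)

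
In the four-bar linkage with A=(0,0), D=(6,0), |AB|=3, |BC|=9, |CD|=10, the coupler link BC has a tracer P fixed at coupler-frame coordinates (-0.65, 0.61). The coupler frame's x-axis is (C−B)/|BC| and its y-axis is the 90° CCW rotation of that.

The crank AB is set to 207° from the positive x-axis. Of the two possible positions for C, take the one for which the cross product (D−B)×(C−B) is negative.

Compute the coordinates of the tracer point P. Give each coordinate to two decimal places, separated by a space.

A=(0,0), D=(6.00,0)
B = A + 3.00·(cos207°, sin207°) = (-2.6730, -1.3620)
|BD| = 8.7793
circle(B,9.00) ∩ circle(D,10.00): a=3.3076, h=8.3702
  candidates: C₊=(-0.7040,7.4200) cross=73.484; C₋=(1.8930,-9.1177) cross=-73.484
  mode - wants cross < 0 → take C=(1.8930,-9.1177) (cross=-73.484)
ex = (C−B)/|BC| = (0.5073,-0.8617); ey = (0.8617,0.5073)
P = B + -0.65·ex + 0.61·ey = (-2.4771,-0.4924)

-2.48 -0.49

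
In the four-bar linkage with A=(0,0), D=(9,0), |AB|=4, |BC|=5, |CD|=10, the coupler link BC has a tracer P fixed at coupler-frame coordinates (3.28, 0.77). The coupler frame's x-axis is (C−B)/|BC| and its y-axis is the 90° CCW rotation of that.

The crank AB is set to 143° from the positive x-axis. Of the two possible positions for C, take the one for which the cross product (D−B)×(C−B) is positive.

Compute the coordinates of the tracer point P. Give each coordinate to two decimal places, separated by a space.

-1.13 5.07

A=(0,0), D=(9.00,0)
B = A + 4.00·(cos143°, sin143°) = (-3.1945, 2.4073)
|BD| = 12.4299
circle(B,5.00) ∩ circle(D,10.00): a=3.1980, h=3.8435
  candidates: C₊=(0.6873,5.5587) cross=47.775; C₋=(-0.8014,-1.9829) cross=-47.775
  mode + wants cross > 0 → take C=(0.6873,5.5587) (cross=47.775)
ex = (C−B)/|BC| = (0.7764,0.6303); ey = (-0.6303,0.7764)
P = B + 3.28·ex + 0.77·ey = (-1.1334,5.0724)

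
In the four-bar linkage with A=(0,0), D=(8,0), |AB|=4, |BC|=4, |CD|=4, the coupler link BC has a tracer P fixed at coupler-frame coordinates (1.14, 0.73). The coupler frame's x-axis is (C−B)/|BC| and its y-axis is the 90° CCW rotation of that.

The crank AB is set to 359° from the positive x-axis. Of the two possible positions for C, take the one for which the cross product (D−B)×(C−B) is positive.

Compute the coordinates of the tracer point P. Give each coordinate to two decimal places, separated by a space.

3.91 1.28

A=(0,0), D=(8.00,0)
B = A + 4.00·(cos359°, sin359°) = (3.9994, -0.0698)
|BD| = 4.0012
circle(B,4.00) ∩ circle(D,4.00): a=2.0006, h=3.4637
  candidates: C₊=(5.9393,3.4283) cross=13.859; C₋=(6.0601,-3.4981) cross=-13.859
  mode + wants cross > 0 → take C=(5.9393,3.4283) (cross=13.859)
ex = (C−B)/|BC| = (0.4850,0.8745); ey = (-0.8745,0.4850)
P = B + 1.14·ex + 0.73·ey = (3.9138,1.2812)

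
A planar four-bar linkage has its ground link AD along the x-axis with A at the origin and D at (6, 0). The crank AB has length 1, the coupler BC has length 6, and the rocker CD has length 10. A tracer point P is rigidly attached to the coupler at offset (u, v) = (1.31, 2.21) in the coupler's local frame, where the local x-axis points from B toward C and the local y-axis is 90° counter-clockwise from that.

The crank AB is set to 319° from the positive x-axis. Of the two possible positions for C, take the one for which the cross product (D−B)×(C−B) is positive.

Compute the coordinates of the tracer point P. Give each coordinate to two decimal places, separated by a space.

-1.77 -1.15

A=(0,0), D=(6.00,0)
B = A + 1.00·(cos319°, sin319°) = (0.7547, -0.6561)
|BD| = 5.2862
circle(B,6.00) ∩ circle(D,10.00): a=-3.4105, h=4.9365
  candidates: C₊=(-3.2420,3.8190) cross=26.095; C₋=(-2.0167,-5.9776) cross=-26.095
  mode + wants cross > 0 → take C=(-3.2420,3.8190) (cross=26.095)
ex = (C−B)/|BC| = (-0.6661,0.7458); ey = (-0.7458,-0.6661)
P = B + 1.31·ex + 2.21·ey = (-1.7662,-1.1511)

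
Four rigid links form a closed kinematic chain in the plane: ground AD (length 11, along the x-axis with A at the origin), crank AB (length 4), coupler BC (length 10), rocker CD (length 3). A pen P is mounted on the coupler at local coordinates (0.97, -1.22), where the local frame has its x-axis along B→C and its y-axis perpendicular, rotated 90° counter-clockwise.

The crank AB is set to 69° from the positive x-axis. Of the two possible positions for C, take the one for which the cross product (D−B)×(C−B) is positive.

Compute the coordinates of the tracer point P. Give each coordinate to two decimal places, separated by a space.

A=(0,0), D=(11.00,0)
B = A + 4.00·(cos69°, sin69°) = (1.4335, 3.7343)
|BD| = 10.2695
circle(B,10.00) ∩ circle(D,3.00): a=9.5653, h=2.9162
  candidates: C₊=(11.4044,2.9726) cross=29.948; C₋=(9.2836,-2.4605) cross=-29.948
  mode + wants cross > 0 → take C=(11.4044,2.9726) (cross=29.948)
ex = (C−B)/|BC| = (0.9971,-0.0762); ey = (0.0762,0.9971)
P = B + 0.97·ex + -1.22·ey = (2.3077,2.4440)

2.31 2.44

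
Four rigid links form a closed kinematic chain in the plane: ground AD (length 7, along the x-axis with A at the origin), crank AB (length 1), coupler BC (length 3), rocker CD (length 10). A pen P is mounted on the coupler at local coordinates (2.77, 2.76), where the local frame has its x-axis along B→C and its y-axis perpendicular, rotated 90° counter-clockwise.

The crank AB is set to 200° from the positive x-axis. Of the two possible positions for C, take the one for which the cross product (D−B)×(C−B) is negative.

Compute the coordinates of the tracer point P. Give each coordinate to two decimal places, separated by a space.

A=(0,0), D=(7.00,0)
B = A + 1.00·(cos200°, sin200°) = (-0.9397, -0.3420)
|BD| = 7.9471
circle(B,3.00) ∩ circle(D,10.00): a=-1.7519, h=2.4354
  candidates: C₊=(-2.7947,2.0157) cross=19.354; C₋=(-2.5851,-2.8505) cross=-19.354
  mode - wants cross < 0 → take C=(-2.5851,-2.8505) (cross=-19.354)
ex = (C−B)/|BC| = (-0.5485,-0.8362); ey = (0.8362,-0.5485)
P = B + 2.77·ex + 2.76·ey = (-0.1512,-4.1720)

-0.15 -4.17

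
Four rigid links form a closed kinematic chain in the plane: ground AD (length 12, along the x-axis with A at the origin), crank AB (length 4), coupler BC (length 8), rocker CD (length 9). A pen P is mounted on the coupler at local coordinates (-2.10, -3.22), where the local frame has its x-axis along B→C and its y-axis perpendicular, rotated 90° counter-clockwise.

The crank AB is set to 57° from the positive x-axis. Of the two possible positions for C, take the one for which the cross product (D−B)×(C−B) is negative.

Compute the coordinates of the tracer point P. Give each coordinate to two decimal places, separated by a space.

-1.46 4.60

A=(0,0), D=(12.00,0)
B = A + 4.00·(cos57°, sin57°) = (2.1786, 3.3547)
|BD| = 10.3786
circle(B,8.00) ∩ circle(D,9.00): a=4.3703, h=6.7008
  candidates: C₊=(8.4802,8.2832) cross=69.545; C₋=(4.1483,-4.3990) cross=-69.545
  mode - wants cross < 0 → take C=(4.1483,-4.3990) (cross=-69.545)
ex = (C−B)/|BC| = (0.2462,-0.9692); ey = (0.9692,0.2462)
P = B + -2.10·ex + -3.22·ey = (-1.4594,4.5972)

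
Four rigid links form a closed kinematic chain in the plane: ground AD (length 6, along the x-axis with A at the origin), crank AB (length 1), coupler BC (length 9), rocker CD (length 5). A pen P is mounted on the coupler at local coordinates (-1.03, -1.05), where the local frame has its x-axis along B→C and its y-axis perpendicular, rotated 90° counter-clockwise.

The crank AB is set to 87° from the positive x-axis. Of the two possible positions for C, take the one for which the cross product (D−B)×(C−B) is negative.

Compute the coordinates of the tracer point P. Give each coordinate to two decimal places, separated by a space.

A=(0,0), D=(6.00,0)
B = A + 1.00·(cos87°, sin87°) = (0.0523, 0.9986)
|BD| = 6.0309
circle(B,9.00) ∩ circle(D,5.00): a=7.6582, h=4.7278
  candidates: C₊=(8.3877,4.3931) cross=28.513; C₋=(6.8220,-4.9320) cross=-28.513
  mode - wants cross < 0 → take C=(6.8220,-4.9320) (cross=-28.513)
ex = (C−B)/|BC| = (0.7522,-0.6590); ey = (0.6590,0.7522)
P = B + -1.03·ex + -1.05·ey = (-1.4143,0.8876)

-1.41 0.89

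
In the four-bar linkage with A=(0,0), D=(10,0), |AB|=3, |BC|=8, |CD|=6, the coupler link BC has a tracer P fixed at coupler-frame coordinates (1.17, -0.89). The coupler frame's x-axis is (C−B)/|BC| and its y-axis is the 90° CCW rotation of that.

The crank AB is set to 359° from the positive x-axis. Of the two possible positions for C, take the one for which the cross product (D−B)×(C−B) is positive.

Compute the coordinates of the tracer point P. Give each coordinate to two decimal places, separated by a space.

4.45 0.20

A=(0,0), D=(10.00,0)
B = A + 3.00·(cos359°, sin359°) = (2.9995, -0.0524)
|BD| = 7.0007
circle(B,8.00) ∩ circle(D,6.00): a=5.5001, h=5.8093
  candidates: C₊=(8.4561,5.7980) cross=40.669; C₋=(8.5430,-5.8204) cross=-40.669
  mode + wants cross > 0 → take C=(8.4561,5.7980) (cross=40.669)
ex = (C−B)/|BC| = (0.6821,0.7313); ey = (-0.7313,0.6821)
P = B + 1.17·ex + -0.89·ey = (4.4484,0.1962)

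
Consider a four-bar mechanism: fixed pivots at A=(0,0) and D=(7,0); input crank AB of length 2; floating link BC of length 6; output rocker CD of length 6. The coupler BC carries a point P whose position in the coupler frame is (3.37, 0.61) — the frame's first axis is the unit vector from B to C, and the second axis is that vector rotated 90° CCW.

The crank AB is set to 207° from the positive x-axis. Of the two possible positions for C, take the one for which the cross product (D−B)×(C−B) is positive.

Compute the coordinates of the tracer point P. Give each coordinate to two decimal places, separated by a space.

A=(0,0), D=(7.00,0)
B = A + 2.00·(cos207°, sin207°) = (-1.7820, -0.9080)
|BD| = 8.8288
circle(B,6.00) ∩ circle(D,6.00): a=4.4144, h=4.0636
  candidates: C₊=(2.1911,3.5881) cross=35.877; C₋=(3.0269,-4.4961) cross=-35.877
  mode + wants cross > 0 → take C=(2.1911,3.5881) (cross=35.877)
ex = (C−B)/|BC| = (0.6622,0.7493); ey = (-0.7493,0.6622)
P = B + 3.37·ex + 0.61·ey = (-0.0076,2.0212)

-0.01 2.02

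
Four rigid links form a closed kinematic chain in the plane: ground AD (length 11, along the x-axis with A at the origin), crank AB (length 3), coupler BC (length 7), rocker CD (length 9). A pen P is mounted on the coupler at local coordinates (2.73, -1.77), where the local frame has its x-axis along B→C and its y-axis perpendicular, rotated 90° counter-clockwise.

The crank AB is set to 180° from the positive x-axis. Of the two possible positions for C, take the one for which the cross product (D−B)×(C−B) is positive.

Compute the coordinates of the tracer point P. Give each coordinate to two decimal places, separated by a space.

0.25 0.01

A=(0,0), D=(11.00,0)
B = A + 3.00·(cos180°, sin180°) = (-3.0000, 0.0000)
|BD| = 14.0000
circle(B,7.00) ∩ circle(D,9.00): a=5.8571, h=3.8333
  candidates: C₊=(2.8571,3.8333) cross=53.666; C₋=(2.8571,-3.8333) cross=-53.666
  mode + wants cross > 0 → take C=(2.8571,3.8333) (cross=53.666)
ex = (C−B)/|BC| = (0.8367,0.5476); ey = (-0.5476,0.8367)
P = B + 2.73·ex + -1.77·ey = (0.2536,0.0140)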